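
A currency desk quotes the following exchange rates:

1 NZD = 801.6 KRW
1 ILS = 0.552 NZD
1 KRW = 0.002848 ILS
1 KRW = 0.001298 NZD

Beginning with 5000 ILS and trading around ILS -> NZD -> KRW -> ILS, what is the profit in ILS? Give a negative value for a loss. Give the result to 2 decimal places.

1300.96

5000 ILS × 0.552 = 2760 NZD
2760 NZD × 801.6 = 2212416 KRW
2212416 KRW × 0.002848 = 6300.960768 ILS
Net change: 6300.960768 − 5000 = 1300.960768 ILS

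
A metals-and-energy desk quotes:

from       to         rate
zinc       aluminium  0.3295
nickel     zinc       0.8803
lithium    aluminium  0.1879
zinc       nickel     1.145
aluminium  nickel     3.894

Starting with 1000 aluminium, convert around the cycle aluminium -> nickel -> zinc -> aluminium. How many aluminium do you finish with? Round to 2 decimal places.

1129.49

1000 aluminium × 3.894 = 3894 nickel
3894 nickel × 0.8803 = 3427.8882 zinc
3427.8882 zinc × 0.3295 = 1129.4891619 aluminium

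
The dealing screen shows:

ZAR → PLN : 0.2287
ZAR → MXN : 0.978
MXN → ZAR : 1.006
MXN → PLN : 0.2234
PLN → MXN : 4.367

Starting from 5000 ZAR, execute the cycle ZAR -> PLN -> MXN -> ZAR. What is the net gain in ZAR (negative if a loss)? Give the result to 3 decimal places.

23.626

5000 ZAR × 0.2287 = 1143.5 PLN
1143.5 PLN × 4.367 = 4993.6645 MXN
4993.6645 MXN × 1.006 = 5023.626487 ZAR
Net change: 5023.626487 − 5000 = 23.626487 ZAR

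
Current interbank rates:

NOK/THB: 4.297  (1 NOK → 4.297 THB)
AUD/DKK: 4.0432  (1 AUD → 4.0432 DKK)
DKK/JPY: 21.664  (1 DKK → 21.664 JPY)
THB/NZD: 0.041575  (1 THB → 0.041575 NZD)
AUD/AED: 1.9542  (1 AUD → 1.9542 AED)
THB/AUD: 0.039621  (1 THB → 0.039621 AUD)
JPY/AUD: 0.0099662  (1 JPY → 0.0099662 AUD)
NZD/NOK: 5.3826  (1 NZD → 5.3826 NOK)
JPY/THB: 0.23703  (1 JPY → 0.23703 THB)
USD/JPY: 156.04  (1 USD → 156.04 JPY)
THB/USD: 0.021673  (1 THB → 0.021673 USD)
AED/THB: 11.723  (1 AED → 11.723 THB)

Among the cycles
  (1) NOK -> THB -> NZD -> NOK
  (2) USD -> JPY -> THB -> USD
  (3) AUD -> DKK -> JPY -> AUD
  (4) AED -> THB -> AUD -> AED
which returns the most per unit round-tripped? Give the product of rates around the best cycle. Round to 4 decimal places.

0.9616

(1) 4.297 × 0.041575 × 5.3826 = 0.96159
(2) 156.04 × 0.23703 × 0.021673 = 0.80160
(3) 4.0432 × 21.664 × 0.0099662 = 0.87296
(4) 11.723 × 0.039621 × 1.9542 = 0.90768
Highest is cycle (1) at 0.9616 (≤1, no arbitrage).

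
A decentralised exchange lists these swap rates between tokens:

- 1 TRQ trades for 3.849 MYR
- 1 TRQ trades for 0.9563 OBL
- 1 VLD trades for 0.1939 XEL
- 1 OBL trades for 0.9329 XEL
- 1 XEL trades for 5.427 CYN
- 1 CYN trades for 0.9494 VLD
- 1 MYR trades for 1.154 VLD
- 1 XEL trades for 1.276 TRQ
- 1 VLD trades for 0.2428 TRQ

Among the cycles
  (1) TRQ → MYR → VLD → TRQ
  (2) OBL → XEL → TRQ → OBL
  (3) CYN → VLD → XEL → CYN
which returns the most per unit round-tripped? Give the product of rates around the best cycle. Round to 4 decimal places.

1.1384

(1) 3.849 × 1.154 × 0.2428 = 1.07846
(2) 0.9329 × 1.276 × 0.9563 = 1.13836
(3) 0.9494 × 0.1939 × 5.427 = 0.99905
Highest is cycle (2) at 1.1384 (>1, arbitrage).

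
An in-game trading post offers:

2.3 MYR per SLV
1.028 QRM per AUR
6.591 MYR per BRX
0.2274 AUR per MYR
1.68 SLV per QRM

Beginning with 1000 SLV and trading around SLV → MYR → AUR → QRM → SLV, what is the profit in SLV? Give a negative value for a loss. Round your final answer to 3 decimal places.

-96.724

1000 SLV × 2.3 = 2300 MYR
2300 MYR × 0.2274 = 523.02 AUR
523.02 AUR × 1.028 = 537.66456 QRM
537.66456 QRM × 1.68 = 903.2764608 SLV
Net change: 903.2764608 − 1000 = -96.7235392 SLV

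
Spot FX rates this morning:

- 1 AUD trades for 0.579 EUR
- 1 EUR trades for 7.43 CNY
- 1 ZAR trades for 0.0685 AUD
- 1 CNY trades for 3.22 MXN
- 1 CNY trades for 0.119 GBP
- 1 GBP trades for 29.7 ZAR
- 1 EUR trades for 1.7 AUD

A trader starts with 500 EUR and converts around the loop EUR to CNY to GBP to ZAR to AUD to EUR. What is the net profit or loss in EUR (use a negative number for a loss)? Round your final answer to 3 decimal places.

20.753

500 EUR × 7.43 = 3715 CNY
3715 CNY × 0.119 = 442.085 GBP
442.085 GBP × 29.7 = 13129.9245 ZAR
13129.9245 ZAR × 0.0685 = 899.39982825 AUD
899.39982825 AUD × 0.579 = 520.75250055675 EUR
Net change: 520.75250055675 − 500 = 20.75250055675 EUR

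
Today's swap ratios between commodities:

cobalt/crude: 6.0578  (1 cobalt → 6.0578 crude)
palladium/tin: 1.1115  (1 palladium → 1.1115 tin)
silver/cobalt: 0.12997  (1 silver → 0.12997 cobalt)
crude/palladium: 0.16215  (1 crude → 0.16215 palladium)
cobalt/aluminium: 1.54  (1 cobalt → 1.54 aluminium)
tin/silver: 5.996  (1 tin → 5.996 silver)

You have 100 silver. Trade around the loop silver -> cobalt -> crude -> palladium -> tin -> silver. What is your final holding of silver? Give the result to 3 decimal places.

85.084

100 silver × 0.12997 = 12.997 cobalt
12.997 cobalt × 6.0578 = 78.7332266 crude
78.7332266 crude × 0.16215 = 12.76659269319 palladium
12.76659269319 palladium × 1.1115 = 14.190067778480685 tin
14.190067778480685 tin × 5.996 = 85.08364639977018726 silver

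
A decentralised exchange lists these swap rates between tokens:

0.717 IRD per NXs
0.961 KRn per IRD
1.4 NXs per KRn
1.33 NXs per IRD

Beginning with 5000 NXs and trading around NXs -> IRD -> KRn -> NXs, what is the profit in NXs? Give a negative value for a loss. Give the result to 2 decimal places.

5000 NXs × 0.717 = 3585 IRD
3585 IRD × 0.961 = 3445.185 KRn
3445.185 KRn × 1.4 = 4823.259 NXs
Net change: 4823.259 − 5000 = -176.741 NXs

-176.74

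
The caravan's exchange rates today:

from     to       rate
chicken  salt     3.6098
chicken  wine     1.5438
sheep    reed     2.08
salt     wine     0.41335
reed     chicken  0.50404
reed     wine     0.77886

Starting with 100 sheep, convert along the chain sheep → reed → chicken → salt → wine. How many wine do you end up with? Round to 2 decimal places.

156.43

100 sheep × 2.08 = 208 reed
208 reed × 0.50404 = 104.84032 chicken
104.84032 chicken × 3.6098 = 378.452587136 salt
378.452587136 salt × 0.41335 = 156.4333768926656 wine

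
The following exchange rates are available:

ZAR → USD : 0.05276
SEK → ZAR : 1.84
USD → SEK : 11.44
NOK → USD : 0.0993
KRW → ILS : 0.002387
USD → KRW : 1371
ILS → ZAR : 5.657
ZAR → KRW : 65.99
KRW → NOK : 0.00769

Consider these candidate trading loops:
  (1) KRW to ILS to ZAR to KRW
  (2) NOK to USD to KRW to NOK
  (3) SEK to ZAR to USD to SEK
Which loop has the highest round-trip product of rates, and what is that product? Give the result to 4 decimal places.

(1) 0.002387 × 5.657 × 65.99 = 0.89108
(2) 0.0993 × 1371 × 0.00769 = 1.04692
(3) 1.84 × 0.05276 × 11.44 = 1.11058
Highest is cycle (3) at 1.1106 (>1, arbitrage).

1.1106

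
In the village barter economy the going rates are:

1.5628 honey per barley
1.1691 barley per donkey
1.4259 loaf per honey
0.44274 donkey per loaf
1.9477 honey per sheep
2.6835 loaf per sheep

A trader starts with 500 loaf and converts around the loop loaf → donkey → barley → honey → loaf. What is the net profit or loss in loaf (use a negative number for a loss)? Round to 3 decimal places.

76.717

500 loaf × 0.44274 = 221.37 donkey
221.37 donkey × 1.1691 = 258.803667 barley
258.803667 barley × 1.5628 = 404.4583707876 honey
404.4583707876 honey × 1.4259 = 576.71719090603884 loaf
Net change: 576.71719090603884 − 500 = 76.71719090603884 loaf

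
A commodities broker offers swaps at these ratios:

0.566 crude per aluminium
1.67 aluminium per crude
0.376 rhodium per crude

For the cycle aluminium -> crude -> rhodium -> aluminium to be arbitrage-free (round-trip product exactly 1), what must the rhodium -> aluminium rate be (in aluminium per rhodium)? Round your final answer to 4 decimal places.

Known legs of the cycle: 0.566 × 0.376 = 0.212816
For no arbitrage the full-cycle product must be 1, so the missing rate is 1 / 0.212816 ≈ 4.698895.

4.6989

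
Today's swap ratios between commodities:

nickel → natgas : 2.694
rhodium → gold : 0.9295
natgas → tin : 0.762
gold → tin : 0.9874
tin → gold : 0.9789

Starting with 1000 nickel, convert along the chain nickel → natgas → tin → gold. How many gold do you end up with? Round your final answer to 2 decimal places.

1000 nickel × 2.694 = 2694 natgas
2694 natgas × 0.762 = 2052.828 tin
2052.828 tin × 0.9789 = 2009.5133292 gold

2009.51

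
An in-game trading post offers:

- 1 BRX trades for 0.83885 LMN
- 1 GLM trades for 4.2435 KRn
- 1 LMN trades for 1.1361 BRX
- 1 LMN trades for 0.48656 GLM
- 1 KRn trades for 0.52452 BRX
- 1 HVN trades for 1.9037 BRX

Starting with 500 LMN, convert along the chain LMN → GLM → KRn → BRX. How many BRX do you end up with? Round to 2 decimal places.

541.49

500 LMN × 0.48656 = 243.28 GLM
243.28 GLM × 4.2435 = 1032.35868 KRn
1032.35868 KRn × 0.52452 = 541.4927748336 BRX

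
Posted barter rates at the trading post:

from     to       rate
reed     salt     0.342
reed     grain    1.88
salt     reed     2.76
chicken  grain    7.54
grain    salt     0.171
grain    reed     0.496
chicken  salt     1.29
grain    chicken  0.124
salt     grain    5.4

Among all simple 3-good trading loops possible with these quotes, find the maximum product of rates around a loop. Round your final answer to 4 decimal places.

0.9160

grain→reed→salt→grain: 0.496 × 0.342 × 5.4 = 0.91601
grain→salt→reed→grain: 0.171 × 2.76 × 1.88 = 0.88728
grain→chicken→salt→grain: 0.124 × 1.29 × 5.4 = 0.86378
Maximum is grain→reed→salt→grain at 0.9160; no arbitrage — every cycle loses value.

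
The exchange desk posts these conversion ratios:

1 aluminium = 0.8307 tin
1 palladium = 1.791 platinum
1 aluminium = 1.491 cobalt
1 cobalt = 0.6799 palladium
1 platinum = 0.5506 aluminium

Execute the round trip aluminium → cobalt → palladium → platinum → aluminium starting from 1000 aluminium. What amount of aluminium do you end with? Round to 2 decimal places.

1000 aluminium × 1.491 = 1491 cobalt
1491 cobalt × 0.6799 = 1013.7309 palladium
1013.7309 palladium × 1.791 = 1815.5920419 platinum
1815.5920419 platinum × 0.5506 = 999.66497827014 aluminium

999.66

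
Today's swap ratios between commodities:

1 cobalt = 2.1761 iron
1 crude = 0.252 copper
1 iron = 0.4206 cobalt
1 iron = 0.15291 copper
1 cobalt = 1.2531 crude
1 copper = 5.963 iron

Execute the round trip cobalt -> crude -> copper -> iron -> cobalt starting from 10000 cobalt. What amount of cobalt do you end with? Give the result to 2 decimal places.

7919.91

10000 cobalt × 1.2531 = 12531 crude
12531 crude × 0.252 = 3157.812 copper
3157.812 copper × 5.963 = 18830.032956 iron
18830.032956 iron × 0.4206 = 7919.9118612936 cobalt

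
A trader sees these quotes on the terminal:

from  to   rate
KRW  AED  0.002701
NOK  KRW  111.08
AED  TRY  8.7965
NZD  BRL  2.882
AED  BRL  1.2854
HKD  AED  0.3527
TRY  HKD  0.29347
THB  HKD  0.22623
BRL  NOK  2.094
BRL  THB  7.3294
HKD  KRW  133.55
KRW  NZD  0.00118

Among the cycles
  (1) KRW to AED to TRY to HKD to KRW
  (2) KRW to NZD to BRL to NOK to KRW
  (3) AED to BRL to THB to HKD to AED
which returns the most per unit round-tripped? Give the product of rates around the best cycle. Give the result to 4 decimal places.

(1) 0.002701 × 8.7965 × 0.29347 × 133.55 = 0.93120
(2) 0.00118 × 2.882 × 2.094 × 111.08 = 0.79102
(3) 1.2854 × 7.3294 × 0.22623 × 0.3527 = 0.75173
Highest is cycle (1) at 0.9312 (≤1, no arbitrage).

0.9312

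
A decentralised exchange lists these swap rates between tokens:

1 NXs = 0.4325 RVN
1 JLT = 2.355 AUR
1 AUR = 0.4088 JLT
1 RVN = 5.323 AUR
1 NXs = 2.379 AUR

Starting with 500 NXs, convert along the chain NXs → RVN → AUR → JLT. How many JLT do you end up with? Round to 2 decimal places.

470.57

500 NXs × 0.4325 = 216.25 RVN
216.25 RVN × 5.323 = 1151.09875 AUR
1151.09875 AUR × 0.4088 = 470.569169 JLT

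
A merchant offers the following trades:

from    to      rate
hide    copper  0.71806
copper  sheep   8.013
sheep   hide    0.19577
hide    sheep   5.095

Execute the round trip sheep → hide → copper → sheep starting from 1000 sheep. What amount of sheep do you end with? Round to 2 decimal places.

1126.42

1000 sheep × 0.19577 = 195.77 hide
195.77 hide × 0.71806 = 140.5746062 copper
140.5746062 copper × 8.013 = 1126.4243194806 sheep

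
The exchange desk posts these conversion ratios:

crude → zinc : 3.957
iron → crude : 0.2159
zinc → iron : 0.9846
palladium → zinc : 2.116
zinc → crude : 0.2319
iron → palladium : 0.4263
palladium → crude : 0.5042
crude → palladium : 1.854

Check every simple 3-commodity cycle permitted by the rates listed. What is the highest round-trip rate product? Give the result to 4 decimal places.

0.9098

palladium→zinc→crude→palladium: 2.116 × 0.2319 × 1.854 = 0.90976
iron→palladium→zinc→iron: 0.4263 × 2.116 × 0.9846 = 0.88816
iron→crude→zinc→iron: 0.2159 × 3.957 × 0.9846 = 0.84116
Maximum is palladium→zinc→crude→palladium at 0.9098; no arbitrage — every cycle loses value.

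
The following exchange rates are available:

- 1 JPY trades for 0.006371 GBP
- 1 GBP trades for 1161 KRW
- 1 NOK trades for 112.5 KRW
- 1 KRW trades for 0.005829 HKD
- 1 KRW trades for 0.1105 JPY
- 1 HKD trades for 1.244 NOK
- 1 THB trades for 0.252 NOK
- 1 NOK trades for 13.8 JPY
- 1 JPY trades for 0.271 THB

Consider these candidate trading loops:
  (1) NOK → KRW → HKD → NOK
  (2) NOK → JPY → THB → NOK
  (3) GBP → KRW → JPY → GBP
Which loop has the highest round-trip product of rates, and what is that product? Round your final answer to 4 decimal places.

0.9424

(1) 112.5 × 0.005829 × 1.244 = 0.81577
(2) 13.8 × 0.271 × 0.252 = 0.94243
(3) 1161 × 0.1105 × 0.006371 = 0.81734
Highest is cycle (2) at 0.9424 (≤1, no arbitrage).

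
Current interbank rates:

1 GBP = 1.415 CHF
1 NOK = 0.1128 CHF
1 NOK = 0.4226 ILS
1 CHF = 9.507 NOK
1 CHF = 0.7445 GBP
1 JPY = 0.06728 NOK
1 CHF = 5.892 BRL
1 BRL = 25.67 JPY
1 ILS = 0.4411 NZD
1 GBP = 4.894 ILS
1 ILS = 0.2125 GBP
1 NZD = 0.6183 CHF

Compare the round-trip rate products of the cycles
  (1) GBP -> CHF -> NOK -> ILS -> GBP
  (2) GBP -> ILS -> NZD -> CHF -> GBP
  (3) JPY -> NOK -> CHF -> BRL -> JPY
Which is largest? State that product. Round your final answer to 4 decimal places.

1.2081

(1) 1.415 × 9.507 × 0.4226 × 0.2125 = 1.20806
(2) 4.894 × 0.4411 × 0.6183 × 0.7445 = 0.99372
(3) 0.06728 × 0.1128 × 5.892 × 25.67 = 1.14785
Highest is cycle (1) at 1.2081 (>1, arbitrage).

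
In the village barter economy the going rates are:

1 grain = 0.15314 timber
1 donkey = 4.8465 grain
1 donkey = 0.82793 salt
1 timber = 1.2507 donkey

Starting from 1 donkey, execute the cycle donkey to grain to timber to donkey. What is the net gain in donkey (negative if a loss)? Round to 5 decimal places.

1 donkey × 4.8465 = 4.8465 grain
4.8465 grain × 0.15314 = 0.74219301 timber
0.74219301 timber × 1.2507 = 0.928260797607 donkey
Net change: 0.928260797607 − 1 = -0.071739202393 donkey

-0.07174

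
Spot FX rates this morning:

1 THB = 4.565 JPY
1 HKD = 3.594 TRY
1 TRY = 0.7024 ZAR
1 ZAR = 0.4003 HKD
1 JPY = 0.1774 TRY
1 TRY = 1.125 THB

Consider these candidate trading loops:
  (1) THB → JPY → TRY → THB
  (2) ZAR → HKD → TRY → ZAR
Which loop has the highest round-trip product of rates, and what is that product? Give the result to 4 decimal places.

1.0105

(1) 4.565 × 0.1774 × 1.125 = 0.91106
(2) 0.4003 × 3.594 × 0.7024 = 1.01053
Highest is cycle (2) at 1.0105 (>1, arbitrage).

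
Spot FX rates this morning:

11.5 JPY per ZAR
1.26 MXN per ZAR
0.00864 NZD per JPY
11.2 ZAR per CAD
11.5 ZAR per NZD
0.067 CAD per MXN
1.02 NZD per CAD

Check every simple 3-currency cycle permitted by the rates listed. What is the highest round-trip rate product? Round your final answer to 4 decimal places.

1.1426

ZAR→JPY→NZD→ZAR: 11.5 × 0.00864 × 11.5 = 1.14264
ZAR→MXN→CAD→ZAR: 1.26 × 0.067 × 11.2 = 0.94550
Maximum is ZAR→JPY→NZD→ZAR at 1.1426; arbitrage exists.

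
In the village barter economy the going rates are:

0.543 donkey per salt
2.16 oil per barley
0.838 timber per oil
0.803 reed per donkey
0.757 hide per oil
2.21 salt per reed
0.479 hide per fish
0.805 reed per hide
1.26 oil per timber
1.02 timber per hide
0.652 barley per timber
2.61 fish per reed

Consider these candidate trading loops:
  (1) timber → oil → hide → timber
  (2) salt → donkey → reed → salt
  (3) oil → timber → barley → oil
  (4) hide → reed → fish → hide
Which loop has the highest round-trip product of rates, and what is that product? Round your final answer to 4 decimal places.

(1) 1.26 × 0.757 × 1.02 = 0.97290
(2) 0.543 × 0.803 × 2.21 = 0.96362
(3) 0.838 × 0.652 × 2.16 = 1.18017
(4) 0.805 × 2.61 × 0.479 = 1.00640
Highest is cycle (3) at 1.1802 (>1, arbitrage).

1.1802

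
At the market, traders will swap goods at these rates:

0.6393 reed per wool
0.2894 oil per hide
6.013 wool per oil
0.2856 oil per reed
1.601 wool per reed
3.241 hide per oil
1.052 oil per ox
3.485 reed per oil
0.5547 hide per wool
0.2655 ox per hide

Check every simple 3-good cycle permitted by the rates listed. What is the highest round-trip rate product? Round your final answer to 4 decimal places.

1.0979

wool→reed→oil→wool: 0.6393 × 0.2856 × 6.013 = 1.09788
wool→hide→oil→wool: 0.5547 × 0.2894 × 6.013 = 0.96527
oil→hide→ox→oil: 3.241 × 0.2655 × 1.052 = 0.90523
Maximum is wool→reed→oil→wool at 1.0979; arbitrage exists.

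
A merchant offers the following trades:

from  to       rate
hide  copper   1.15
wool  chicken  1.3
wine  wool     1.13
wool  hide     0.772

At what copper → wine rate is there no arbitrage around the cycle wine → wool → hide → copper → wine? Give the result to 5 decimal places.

0.99680

Known legs of the cycle: 1.13 × 0.772 × 1.15 = 1.003214
For no arbitrage the full-cycle product must be 1, so the missing rate is 1 / 1.003214 ≈ 0.9967963.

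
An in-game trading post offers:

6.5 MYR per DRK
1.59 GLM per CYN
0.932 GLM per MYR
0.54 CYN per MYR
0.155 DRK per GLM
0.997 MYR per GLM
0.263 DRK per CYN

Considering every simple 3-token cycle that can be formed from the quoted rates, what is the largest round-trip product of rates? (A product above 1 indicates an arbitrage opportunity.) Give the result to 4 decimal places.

0.9390

DRK→MYR→GLM→DRK: 6.5 × 0.932 × 0.155 = 0.93899
DRK→MYR→CYN→DRK: 6.5 × 0.54 × 0.263 = 0.92313
CYN→GLM→MYR→CYN: 1.59 × 0.997 × 0.54 = 0.85602
Maximum is DRK→MYR→GLM→DRK at 0.9390; no arbitrage — every cycle loses value.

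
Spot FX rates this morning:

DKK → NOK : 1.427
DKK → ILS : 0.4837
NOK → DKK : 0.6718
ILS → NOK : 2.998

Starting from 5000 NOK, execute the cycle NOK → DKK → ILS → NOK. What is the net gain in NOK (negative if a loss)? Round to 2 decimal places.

5000 NOK × 0.6718 = 3359 DKK
3359 DKK × 0.4837 = 1624.7483 ILS
1624.7483 ILS × 2.998 = 4870.9954034 NOK
Net change: 4870.9954034 − 5000 = -129.0045966 NOK

-129.00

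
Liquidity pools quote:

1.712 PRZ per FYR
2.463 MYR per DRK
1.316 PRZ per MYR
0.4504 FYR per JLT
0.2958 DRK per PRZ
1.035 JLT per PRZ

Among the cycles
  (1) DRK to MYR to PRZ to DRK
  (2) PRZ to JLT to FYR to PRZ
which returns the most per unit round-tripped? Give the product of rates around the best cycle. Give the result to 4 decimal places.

0.9588

(1) 2.463 × 1.316 × 0.2958 = 0.95878
(2) 1.035 × 0.4504 × 1.712 = 0.79807
Highest is cycle (1) at 0.9588 (≤1, no arbitrage).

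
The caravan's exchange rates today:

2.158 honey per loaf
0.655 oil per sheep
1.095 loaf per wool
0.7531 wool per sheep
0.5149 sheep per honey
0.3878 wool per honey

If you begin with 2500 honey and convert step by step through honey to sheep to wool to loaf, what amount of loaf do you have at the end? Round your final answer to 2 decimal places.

1061.52

2500 honey × 0.5149 = 1287.25 sheep
1287.25 sheep × 0.7531 = 969.427975 wool
969.427975 wool × 1.095 = 1061.523632625 loaf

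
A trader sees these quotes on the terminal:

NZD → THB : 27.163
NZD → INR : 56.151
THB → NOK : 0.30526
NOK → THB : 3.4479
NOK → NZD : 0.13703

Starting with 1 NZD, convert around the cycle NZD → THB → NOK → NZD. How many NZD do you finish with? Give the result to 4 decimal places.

1 NZD × 27.163 = 27.163 THB
27.163 THB × 0.30526 = 8.29177738 NOK
8.29177738 NOK × 0.13703 = 1.1362222543814 NZD

1.1362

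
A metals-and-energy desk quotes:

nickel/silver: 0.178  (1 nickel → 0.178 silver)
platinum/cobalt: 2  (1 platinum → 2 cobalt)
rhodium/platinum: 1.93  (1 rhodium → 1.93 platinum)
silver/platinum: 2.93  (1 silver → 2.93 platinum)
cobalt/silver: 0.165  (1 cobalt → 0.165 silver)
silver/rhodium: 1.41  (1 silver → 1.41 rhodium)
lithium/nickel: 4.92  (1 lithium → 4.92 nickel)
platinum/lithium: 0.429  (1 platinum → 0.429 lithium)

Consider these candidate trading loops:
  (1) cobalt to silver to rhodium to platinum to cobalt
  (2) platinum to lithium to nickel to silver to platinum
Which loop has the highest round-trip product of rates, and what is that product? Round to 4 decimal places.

(1) 0.165 × 1.41 × 1.93 × 2 = 0.89803
(2) 0.429 × 4.92 × 0.178 × 2.93 = 1.10080
Highest is cycle (2) at 1.1008 (>1, arbitrage).

1.1008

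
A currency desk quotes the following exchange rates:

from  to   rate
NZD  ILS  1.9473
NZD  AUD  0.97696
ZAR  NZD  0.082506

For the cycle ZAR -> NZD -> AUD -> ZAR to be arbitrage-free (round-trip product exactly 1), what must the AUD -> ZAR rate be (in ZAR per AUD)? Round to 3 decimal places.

12.406

Known legs of the cycle: 0.082506 × 0.97696 = 0.08060506176
For no arbitrage the full-cycle product must be 1, so the missing rate is 1 / 0.08060506176 ≈ 12.40617.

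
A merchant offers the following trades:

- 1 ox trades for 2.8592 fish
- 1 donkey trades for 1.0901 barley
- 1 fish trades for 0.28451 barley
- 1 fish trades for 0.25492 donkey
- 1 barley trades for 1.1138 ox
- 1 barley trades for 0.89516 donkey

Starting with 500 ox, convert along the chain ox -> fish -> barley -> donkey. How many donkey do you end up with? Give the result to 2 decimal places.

364.09

500 ox × 2.8592 = 1429.6 fish
1429.6 fish × 0.28451 = 406.735496 barley
406.735496 barley × 0.89516 = 364.09334659936 donkey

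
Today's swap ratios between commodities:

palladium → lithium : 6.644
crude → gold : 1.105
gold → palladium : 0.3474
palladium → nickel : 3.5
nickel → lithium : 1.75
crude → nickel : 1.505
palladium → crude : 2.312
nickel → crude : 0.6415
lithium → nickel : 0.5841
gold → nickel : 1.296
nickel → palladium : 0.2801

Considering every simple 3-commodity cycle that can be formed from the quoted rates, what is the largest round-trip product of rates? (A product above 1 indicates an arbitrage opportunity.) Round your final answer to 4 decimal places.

palladium→lithium→nickel→palladium: 6.644 × 0.5841 × 0.2801 = 1.08700
crude→nickel→palladium→crude: 1.505 × 0.2801 × 2.312 = 0.97462
crude→gold→nickel→crude: 1.105 × 1.296 × 0.6415 = 0.91868
crude→gold→palladium→crude: 1.105 × 0.3474 × 2.312 = 0.88752
Maximum is palladium→lithium→nickel→palladium at 1.0870; arbitrage exists.

1.0870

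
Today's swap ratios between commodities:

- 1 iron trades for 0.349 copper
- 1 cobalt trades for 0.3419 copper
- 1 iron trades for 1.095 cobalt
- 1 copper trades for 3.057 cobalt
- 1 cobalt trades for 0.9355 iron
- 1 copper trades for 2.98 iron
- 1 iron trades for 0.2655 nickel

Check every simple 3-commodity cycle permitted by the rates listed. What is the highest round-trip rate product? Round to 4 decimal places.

iron→cobalt→copper→iron: 1.095 × 0.3419 × 2.98 = 1.11565
iron→copper→cobalt→iron: 0.349 × 3.057 × 0.9355 = 0.99808
Maximum is iron→cobalt→copper→iron at 1.1157; arbitrage exists.

1.1157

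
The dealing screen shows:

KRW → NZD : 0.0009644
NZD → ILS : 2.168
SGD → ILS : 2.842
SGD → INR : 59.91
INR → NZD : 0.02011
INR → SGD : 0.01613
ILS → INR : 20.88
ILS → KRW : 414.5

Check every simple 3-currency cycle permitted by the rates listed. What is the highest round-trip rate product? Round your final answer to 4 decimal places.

ILS→INR→SGD→ILS: 20.88 × 0.01613 × 2.842 = 0.95717
NZD→ILS→INR→NZD: 2.168 × 20.88 × 0.02011 = 0.91034
NZD→ILS→KRW→NZD: 2.168 × 414.5 × 0.0009644 = 0.86664
Maximum is ILS→INR→SGD→ILS at 0.9572; no arbitrage — every cycle loses value.

0.9572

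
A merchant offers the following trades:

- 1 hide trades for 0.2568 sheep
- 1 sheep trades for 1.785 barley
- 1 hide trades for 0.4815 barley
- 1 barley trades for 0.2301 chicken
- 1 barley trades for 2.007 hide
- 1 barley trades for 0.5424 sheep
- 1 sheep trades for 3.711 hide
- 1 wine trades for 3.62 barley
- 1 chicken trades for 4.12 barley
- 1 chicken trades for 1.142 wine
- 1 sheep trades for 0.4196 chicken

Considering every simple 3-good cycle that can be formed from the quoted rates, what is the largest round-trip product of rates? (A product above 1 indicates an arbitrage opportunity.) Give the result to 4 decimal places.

0.9692

barley→sheep→hide→barley: 0.5424 × 3.711 × 0.4815 = 0.96919
barley→chicken→wine→barley: 0.2301 × 1.142 × 3.62 = 0.95124
barley→sheep→chicken→barley: 0.5424 × 0.4196 × 4.12 = 0.93768
barley→hide→sheep→barley: 2.007 × 0.2568 × 1.785 = 0.91998
Maximum is barley→sheep→hide→barley at 0.9692; no arbitrage — every cycle loses value.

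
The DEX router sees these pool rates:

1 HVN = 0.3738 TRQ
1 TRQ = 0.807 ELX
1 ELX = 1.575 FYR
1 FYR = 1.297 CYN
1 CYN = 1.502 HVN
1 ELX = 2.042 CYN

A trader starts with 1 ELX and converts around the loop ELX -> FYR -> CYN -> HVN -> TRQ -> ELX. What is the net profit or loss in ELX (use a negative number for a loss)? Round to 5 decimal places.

1 ELX × 1.575 = 1.575 FYR
1.575 FYR × 1.297 = 2.042775 CYN
2.042775 CYN × 1.502 = 3.06824805 HVN
3.06824805 HVN × 0.3738 = 1.14691112109 TRQ
1.14691112109 TRQ × 0.807 = 0.92555727471963 ELX
Net change: 0.92555727471963 − 1 = -0.07444272528037 ELX

-0.07444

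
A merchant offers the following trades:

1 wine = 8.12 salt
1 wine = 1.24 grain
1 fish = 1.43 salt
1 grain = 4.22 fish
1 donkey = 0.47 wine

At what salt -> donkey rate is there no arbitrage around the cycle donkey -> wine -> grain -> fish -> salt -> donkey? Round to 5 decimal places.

0.28434

Known legs of the cycle: 0.47 × 1.24 × 4.22 × 1.43 = 3.51696488
For no arbitrage the full-cycle product must be 1, so the missing rate is 1 / 3.51696488 ≈ 0.2843361.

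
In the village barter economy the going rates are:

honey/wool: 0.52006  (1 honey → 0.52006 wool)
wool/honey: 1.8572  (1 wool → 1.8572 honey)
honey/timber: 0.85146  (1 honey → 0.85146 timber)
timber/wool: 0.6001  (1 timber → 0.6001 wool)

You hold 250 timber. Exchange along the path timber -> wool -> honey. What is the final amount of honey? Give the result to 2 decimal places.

250 timber × 0.6001 = 150.025 wool
150.025 wool × 1.8572 = 278.62643 honey

278.63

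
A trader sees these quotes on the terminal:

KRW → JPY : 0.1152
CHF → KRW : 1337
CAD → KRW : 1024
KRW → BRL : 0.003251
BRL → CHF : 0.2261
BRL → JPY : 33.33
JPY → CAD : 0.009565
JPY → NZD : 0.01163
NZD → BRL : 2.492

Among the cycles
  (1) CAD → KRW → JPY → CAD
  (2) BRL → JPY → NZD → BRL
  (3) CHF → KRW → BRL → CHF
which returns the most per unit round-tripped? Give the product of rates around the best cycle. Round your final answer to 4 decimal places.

1.1283

(1) 1024 × 0.1152 × 0.009565 = 1.12833
(2) 33.33 × 0.01163 × 2.492 = 0.96597
(3) 1337 × 0.003251 × 0.2261 = 0.98276
Highest is cycle (1) at 1.1283 (>1, arbitrage).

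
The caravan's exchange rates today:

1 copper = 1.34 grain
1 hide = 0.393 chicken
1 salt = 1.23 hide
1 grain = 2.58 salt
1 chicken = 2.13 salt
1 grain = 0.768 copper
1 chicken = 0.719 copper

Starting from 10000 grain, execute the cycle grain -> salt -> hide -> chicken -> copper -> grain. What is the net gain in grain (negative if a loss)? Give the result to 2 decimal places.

10000 grain × 2.58 = 25800 salt
25800 salt × 1.23 = 31734 hide
31734 hide × 0.393 = 12471.462 chicken
12471.462 chicken × 0.719 = 8966.981178 copper
8966.981178 copper × 1.34 = 12015.75477852 grain
Net change: 12015.75477852 − 10000 = 2015.75477852 grain

2015.75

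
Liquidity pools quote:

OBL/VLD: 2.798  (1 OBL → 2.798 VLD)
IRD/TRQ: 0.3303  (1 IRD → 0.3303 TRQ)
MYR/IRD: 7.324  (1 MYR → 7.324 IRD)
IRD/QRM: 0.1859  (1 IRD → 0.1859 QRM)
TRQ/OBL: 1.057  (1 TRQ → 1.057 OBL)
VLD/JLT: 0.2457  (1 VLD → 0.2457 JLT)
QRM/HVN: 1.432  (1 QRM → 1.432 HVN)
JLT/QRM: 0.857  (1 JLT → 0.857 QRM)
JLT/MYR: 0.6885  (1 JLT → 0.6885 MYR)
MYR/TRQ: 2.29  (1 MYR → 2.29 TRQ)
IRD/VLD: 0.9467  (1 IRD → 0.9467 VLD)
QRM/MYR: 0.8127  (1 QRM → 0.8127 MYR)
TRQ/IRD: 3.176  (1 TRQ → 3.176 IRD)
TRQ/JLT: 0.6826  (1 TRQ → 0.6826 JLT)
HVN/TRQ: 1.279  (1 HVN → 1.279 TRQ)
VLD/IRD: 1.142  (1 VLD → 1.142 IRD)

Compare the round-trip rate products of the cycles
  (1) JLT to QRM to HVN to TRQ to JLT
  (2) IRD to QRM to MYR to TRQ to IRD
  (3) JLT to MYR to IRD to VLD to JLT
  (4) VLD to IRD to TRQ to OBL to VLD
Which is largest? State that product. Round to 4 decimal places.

(1) 0.857 × 1.432 × 1.279 × 0.6826 = 1.07142
(2) 0.1859 × 0.8127 × 2.29 × 3.176 = 1.09882
(3) 0.6885 × 7.324 × 0.9467 × 0.2457 = 1.17292
(4) 1.142 × 0.3303 × 1.057 × 2.798 = 1.11557
Highest is cycle (3) at 1.1729 (>1, arbitrage).

1.1729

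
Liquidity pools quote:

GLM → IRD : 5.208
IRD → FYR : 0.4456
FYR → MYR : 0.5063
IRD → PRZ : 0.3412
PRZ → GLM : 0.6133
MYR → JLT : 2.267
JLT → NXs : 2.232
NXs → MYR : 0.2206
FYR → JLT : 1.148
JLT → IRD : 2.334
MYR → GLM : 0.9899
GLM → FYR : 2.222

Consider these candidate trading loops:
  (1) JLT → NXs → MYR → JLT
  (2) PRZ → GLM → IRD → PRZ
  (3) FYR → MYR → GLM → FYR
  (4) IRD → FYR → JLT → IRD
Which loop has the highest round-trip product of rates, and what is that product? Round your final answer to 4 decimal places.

(1) 2.232 × 0.2206 × 2.267 = 1.11622
(2) 0.6133 × 5.208 × 0.3412 = 1.08982
(3) 0.5063 × 0.9899 × 2.222 = 1.11364
(4) 0.4456 × 1.148 × 2.334 = 1.19395
Highest is cycle (4) at 1.1940 (>1, arbitrage).

1.1940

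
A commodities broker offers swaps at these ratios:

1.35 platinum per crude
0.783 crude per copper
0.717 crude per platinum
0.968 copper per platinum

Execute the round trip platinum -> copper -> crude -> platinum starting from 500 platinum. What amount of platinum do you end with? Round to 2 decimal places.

511.61

500 platinum × 0.968 = 484 copper
484 copper × 0.783 = 378.972 crude
378.972 crude × 1.35 = 511.6122 platinum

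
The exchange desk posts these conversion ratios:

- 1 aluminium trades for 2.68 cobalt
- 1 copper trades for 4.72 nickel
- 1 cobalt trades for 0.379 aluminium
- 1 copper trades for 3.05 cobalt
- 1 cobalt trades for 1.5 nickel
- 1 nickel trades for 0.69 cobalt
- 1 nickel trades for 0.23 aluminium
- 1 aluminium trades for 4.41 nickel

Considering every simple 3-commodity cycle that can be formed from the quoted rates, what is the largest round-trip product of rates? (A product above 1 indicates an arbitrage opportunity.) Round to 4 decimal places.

1.1533

cobalt→aluminium→nickel→cobalt: 0.379 × 4.41 × 0.69 = 1.15326
cobalt→nickel→aluminium→cobalt: 1.5 × 0.23 × 2.68 = 0.92460
Maximum is cobalt→aluminium→nickel→cobalt at 1.1533; arbitrage exists.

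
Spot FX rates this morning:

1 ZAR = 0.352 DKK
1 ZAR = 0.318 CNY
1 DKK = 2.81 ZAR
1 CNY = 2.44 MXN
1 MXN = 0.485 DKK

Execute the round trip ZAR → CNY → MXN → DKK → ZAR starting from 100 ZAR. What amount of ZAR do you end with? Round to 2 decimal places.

105.75

100 ZAR × 0.318 = 31.8 CNY
31.8 CNY × 2.44 = 77.592 MXN
77.592 MXN × 0.485 = 37.63212 DKK
37.63212 DKK × 2.81 = 105.7462572 ZAR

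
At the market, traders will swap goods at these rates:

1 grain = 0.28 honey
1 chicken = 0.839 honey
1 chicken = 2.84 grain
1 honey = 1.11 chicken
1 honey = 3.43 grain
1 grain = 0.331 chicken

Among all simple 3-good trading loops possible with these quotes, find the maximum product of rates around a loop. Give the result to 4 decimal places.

0.9525

grain→chicken→honey→grain: 0.331 × 0.839 × 3.43 = 0.95254
grain→honey→chicken→grain: 0.28 × 1.11 × 2.84 = 0.88267
Maximum is grain→chicken→honey→grain at 0.9525; no arbitrage — every cycle loses value.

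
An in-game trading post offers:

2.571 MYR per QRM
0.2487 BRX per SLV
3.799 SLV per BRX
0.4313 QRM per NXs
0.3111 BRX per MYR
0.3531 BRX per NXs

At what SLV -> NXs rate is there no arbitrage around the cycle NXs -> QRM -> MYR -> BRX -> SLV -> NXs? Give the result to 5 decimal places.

Known legs of the cycle: 0.4313 × 2.571 × 0.3111 × 3.799 = 1.31054168544147
For no arbitrage the full-cycle product must be 1, so the missing rate is 1 / 1.31054168544147 ≈ 0.7630433.

0.76304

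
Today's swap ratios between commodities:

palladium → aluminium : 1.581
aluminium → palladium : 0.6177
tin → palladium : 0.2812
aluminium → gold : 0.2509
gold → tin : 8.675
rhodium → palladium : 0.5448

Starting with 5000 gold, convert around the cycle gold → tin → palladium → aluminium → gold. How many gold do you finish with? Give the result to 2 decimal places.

5000 gold × 8.675 = 43375 tin
43375 tin × 0.2812 = 12197.05 palladium
12197.05 palladium × 1.581 = 19283.53605 aluminium
19283.53605 aluminium × 0.2509 = 4838.239194945 gold

4838.24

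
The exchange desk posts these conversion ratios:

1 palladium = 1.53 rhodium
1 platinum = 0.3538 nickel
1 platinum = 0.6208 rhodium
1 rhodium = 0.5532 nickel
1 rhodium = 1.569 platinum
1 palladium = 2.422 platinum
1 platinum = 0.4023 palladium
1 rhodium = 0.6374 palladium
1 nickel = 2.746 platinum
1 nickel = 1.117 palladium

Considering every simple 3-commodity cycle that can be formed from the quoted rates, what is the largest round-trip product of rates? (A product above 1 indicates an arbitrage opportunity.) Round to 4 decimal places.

0.9657

platinum→palladium→rhodium→platinum: 0.4023 × 1.53 × 1.569 = 0.96575
platinum→rhodium→palladium→platinum: 0.6208 × 0.6374 × 2.422 = 0.95838
platinum→nickel→palladium→platinum: 0.3538 × 1.117 × 2.422 = 0.95716
palladium→rhodium→nickel→palladium: 1.53 × 0.5532 × 1.117 = 0.94542
platinum→rhodium→nickel→platinum: 0.6208 × 0.5532 × 2.746 = 0.94305
Maximum is platinum→palladium→rhodium→platinum at 0.9657; no arbitrage — every cycle loses value.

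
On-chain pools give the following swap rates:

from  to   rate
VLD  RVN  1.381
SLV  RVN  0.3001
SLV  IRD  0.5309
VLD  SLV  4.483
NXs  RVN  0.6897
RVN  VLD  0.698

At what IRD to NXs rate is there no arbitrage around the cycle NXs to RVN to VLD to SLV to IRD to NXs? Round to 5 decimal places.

Known legs of the cycle: 0.6897 × 0.698 × 4.483 × 0.5309 = 1.14576911884182
For no arbitrage the full-cycle product must be 1, so the missing rate is 1 / 1.14576911884182 ≈ 0.8727762.

0.87278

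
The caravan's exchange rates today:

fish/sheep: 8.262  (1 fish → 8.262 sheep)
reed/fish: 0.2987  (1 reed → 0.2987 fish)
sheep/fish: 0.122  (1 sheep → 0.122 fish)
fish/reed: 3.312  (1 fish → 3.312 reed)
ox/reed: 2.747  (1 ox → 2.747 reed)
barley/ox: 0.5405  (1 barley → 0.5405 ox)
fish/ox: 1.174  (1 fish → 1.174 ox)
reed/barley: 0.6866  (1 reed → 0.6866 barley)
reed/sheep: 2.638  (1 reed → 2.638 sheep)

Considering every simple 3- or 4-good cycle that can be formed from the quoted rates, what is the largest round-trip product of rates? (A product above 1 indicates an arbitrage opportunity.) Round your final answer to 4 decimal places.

reed→sheep→fish→reed: 2.638 × 0.122 × 3.312 = 1.06592
reed→sheep→fish→ox→reed: 2.638 × 0.122 × 1.174 × 2.747 = 1.03791
reed→barley→ox→reed: 0.6866 × 0.5405 × 2.747 = 1.01943
reed→fish→ox→reed: 0.2987 × 1.174 × 2.747 = 0.96330
Maximum is reed→sheep→fish→reed at 1.0659; arbitrage exists.

1.0659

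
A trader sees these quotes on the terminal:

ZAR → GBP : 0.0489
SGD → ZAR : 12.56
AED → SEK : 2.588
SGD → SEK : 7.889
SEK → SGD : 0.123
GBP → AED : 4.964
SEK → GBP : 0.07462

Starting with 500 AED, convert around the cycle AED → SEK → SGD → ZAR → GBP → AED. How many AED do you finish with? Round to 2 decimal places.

485.25

500 AED × 2.588 = 1294 SEK
1294 SEK × 0.123 = 159.162 SGD
159.162 SGD × 12.56 = 1999.07472 ZAR
1999.07472 ZAR × 0.0489 = 97.754753808 GBP
97.754753808 GBP × 4.964 = 485.254597902912 AED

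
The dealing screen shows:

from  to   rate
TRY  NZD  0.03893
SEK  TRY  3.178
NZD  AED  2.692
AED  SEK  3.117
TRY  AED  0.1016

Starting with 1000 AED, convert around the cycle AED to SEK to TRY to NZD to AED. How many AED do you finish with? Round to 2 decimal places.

1038.13

1000 AED × 3.117 = 3117 SEK
3117 SEK × 3.178 = 9905.826 TRY
9905.826 TRY × 0.03893 = 385.63380618 NZD
385.63380618 NZD × 2.692 = 1038.12620623656 AED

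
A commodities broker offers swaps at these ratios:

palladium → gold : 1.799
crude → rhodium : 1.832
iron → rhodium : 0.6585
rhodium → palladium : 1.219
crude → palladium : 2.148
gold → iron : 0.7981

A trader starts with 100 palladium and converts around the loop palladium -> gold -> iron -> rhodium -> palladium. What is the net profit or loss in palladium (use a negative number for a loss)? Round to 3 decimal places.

15.252

100 palladium × 1.799 = 179.9 gold
179.9 gold × 0.7981 = 143.57819 iron
143.57819 iron × 0.6585 = 94.546238115 rhodium
94.546238115 rhodium × 1.219 = 115.251864262185 palladium
Net change: 115.251864262185 − 100 = 15.251864262185 palladium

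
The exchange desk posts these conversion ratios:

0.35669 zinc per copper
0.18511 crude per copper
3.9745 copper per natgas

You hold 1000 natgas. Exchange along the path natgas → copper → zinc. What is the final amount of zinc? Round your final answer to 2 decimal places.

1000 natgas × 3.9745 = 3974.5 copper
3974.5 copper × 0.35669 = 1417.664405 zinc

1417.66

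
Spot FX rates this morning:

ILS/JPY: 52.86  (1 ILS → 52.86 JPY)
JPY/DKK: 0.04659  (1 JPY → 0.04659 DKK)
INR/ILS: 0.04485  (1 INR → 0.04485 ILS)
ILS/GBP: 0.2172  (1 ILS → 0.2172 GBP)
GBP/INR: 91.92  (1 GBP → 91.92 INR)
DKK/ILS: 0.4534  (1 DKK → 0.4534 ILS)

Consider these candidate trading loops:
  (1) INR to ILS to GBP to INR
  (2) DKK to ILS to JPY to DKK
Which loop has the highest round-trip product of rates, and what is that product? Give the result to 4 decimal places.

(1) 0.04485 × 0.2172 × 91.92 = 0.89543
(2) 0.4534 × 52.86 × 0.04659 = 1.11661
Highest is cycle (2) at 1.1166 (>1, arbitrage).

1.1166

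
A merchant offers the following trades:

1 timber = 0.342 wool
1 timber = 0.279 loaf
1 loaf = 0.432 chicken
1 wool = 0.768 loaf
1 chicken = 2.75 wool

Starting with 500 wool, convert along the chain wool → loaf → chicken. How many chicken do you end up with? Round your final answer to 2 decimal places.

500 wool × 0.768 = 384 loaf
384 loaf × 0.432 = 165.888 chicken

165.89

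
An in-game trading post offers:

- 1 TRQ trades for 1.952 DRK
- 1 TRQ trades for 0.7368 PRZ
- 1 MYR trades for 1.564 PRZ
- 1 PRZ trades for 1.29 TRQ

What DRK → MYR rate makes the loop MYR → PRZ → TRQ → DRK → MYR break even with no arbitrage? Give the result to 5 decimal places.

Known legs of the cycle: 1.564 × 1.29 × 1.952 = 3.93827712
For no arbitrage the full-cycle product must be 1, so the missing rate is 1 / 3.93827712 ≈ 0.2539181.

0.25392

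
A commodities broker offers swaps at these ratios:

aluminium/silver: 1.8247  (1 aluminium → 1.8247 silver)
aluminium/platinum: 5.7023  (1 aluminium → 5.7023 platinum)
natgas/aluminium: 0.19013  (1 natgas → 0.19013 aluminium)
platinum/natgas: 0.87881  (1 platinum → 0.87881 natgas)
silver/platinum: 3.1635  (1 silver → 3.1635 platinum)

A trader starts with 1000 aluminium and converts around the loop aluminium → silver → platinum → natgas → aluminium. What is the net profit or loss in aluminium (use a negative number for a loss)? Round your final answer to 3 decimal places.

1000 aluminium × 1.8247 = 1824.7 silver
1824.7 silver × 3.1635 = 5772.43845 platinum
5772.43845 platinum × 0.87881 = 5072.8766342445 natgas
5072.8766342445 natgas × 0.19013 = 964.506034468906785 aluminium
Net change: 964.506034468906785 − 1000 = -35.493965531093215 aluminium

-35.494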